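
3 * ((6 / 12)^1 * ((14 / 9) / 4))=7 / 12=0.58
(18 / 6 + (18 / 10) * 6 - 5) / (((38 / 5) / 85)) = 1870 / 19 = 98.42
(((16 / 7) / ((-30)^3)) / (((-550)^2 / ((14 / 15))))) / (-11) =1 / 42113671875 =0.00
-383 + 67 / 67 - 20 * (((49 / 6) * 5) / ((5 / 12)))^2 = -192462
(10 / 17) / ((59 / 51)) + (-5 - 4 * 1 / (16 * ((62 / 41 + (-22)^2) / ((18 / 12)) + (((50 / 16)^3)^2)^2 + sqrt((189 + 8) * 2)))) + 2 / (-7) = -106125955770100510899906579907270507967981 / 22214909827467862664608079690952478775189 + 17861170629833715609501696 * sqrt(394) / 53789127911544461657646682060417624153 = -4.78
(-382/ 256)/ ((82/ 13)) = -2483/ 10496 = -0.24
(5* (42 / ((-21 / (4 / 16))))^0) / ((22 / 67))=335 / 22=15.23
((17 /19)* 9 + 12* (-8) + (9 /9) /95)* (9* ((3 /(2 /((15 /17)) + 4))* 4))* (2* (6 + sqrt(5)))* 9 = -146161584 /893-24360264* sqrt(5) /893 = -224672.78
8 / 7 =1.14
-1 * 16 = -16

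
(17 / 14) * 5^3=2125 / 14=151.79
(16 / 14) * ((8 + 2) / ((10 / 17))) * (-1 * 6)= -816 / 7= -116.57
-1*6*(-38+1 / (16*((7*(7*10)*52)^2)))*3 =3552588748791 / 5193843200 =684.00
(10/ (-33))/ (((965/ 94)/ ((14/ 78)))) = -1316/ 248391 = -0.01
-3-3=-6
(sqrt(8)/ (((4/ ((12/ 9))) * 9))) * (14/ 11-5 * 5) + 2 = 2-58 * sqrt(2)/ 33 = -0.49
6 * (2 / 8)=3 / 2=1.50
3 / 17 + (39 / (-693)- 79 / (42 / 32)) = -78632 / 1309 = -60.07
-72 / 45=-8 / 5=-1.60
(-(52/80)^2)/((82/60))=-507/1640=-0.31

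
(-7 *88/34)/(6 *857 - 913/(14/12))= -539/129693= -0.00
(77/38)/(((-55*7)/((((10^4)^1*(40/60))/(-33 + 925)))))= -500/12711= -0.04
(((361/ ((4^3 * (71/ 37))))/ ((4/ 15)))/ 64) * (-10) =-1001775/ 581632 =-1.72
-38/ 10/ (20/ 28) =-133/ 25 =-5.32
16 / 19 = 0.84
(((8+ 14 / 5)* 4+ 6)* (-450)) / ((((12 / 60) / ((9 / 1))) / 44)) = -43837200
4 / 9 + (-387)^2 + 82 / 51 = 22914971 / 153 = 149771.05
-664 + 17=-647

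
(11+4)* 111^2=184815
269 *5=1345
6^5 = 7776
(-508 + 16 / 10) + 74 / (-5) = -2606 / 5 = -521.20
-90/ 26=-45/ 13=-3.46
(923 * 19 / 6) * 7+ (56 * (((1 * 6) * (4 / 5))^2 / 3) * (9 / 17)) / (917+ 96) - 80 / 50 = 52847266043 / 2583150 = 20458.46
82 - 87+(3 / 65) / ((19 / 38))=-319 / 65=-4.91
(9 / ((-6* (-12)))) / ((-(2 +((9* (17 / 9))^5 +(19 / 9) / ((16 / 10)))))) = -9 / 102229943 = -0.00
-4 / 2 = -2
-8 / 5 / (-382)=4 / 955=0.00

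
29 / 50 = 0.58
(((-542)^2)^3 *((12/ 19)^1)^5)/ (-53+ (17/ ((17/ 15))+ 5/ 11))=-69389640046542089945088/ 1022628887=-67854175574977.76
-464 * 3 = -1392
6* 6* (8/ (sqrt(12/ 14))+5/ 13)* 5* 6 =5400/ 13+1440* sqrt(42) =9747.65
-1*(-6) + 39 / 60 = 6.65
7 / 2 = 3.50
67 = 67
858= 858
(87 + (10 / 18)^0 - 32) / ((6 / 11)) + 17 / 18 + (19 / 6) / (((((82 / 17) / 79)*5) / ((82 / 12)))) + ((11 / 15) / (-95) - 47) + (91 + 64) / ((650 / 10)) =6415507 / 49400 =129.87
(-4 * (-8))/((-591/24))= -256/197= -1.30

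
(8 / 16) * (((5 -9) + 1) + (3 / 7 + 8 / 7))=-5 / 7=-0.71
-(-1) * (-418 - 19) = -437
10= 10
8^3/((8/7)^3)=343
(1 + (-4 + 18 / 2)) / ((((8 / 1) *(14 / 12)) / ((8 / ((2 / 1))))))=18 / 7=2.57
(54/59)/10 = 27/295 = 0.09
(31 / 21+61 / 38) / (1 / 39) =31967 / 266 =120.18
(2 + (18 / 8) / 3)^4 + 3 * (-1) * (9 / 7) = 95575 / 1792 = 53.33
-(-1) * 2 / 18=1 / 9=0.11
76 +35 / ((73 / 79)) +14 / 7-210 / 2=794 / 73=10.88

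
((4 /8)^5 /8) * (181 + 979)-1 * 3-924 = -29519 /32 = -922.47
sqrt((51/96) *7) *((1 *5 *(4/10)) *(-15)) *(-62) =465 *sqrt(238)/2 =3586.84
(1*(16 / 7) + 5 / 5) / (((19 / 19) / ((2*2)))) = 92 / 7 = 13.14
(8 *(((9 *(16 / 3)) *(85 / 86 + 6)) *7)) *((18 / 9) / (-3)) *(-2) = 1076992 / 43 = 25046.33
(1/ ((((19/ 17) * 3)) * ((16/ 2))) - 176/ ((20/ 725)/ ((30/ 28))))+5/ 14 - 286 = -22731253/ 3192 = -7121.32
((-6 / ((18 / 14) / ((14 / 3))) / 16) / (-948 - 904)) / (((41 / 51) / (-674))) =-0.62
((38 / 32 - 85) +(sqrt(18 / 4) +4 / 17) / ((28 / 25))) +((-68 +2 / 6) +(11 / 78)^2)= -438015247 / 2895984 +75 * sqrt(2) / 56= -149.36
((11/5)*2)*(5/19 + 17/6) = 3883/285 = 13.62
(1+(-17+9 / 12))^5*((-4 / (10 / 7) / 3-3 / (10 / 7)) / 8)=76858263391 / 245760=312737.07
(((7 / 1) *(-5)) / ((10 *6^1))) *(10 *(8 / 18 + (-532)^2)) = -44576350 / 27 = -1650975.93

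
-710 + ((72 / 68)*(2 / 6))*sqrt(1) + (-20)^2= -5264 / 17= -309.65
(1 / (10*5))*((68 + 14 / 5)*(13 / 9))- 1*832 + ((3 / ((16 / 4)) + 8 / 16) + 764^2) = 874300943 / 1500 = 582867.30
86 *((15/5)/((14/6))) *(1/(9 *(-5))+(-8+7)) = -3956/35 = -113.03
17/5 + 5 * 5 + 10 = 192/5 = 38.40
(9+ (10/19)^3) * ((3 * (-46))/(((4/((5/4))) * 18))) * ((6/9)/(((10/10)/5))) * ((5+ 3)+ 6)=-252492275/246924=-1022.55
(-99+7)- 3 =-95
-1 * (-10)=10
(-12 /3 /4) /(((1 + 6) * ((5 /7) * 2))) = -1 /10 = -0.10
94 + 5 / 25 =471 / 5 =94.20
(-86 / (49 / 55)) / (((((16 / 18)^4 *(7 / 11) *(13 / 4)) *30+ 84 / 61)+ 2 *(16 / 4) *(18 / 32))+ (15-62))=13882332420 / 343464961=40.42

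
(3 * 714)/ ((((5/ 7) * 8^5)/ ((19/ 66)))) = 0.03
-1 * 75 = -75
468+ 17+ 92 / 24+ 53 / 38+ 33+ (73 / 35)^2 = 36838153 / 69825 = 527.58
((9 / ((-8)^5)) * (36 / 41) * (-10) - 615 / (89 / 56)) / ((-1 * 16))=5783679795 / 239140864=24.19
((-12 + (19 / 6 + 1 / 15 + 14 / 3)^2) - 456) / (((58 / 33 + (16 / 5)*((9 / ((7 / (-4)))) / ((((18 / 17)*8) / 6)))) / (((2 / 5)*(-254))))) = -4162.60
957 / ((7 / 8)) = 7656 / 7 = 1093.71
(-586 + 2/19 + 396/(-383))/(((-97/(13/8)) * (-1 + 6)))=1388101/705869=1.97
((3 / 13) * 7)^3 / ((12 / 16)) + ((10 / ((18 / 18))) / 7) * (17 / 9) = 1151414 / 138411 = 8.32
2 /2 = 1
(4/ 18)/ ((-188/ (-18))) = 0.02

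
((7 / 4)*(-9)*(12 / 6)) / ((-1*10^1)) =63 / 20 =3.15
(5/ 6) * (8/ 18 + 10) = 235/ 27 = 8.70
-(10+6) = -16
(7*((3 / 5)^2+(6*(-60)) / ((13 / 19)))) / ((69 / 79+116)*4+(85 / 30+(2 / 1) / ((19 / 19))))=-566989794 / 72761975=-7.79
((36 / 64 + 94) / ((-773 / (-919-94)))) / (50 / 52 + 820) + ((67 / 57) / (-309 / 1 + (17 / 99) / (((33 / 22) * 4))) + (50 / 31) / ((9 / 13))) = 106026398780838631 / 42806220850727640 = 2.48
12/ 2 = 6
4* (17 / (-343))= -68 / 343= -0.20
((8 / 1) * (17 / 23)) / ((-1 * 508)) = -34 / 2921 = -0.01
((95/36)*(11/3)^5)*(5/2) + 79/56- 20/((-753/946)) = 33806223607/7685118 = 4398.92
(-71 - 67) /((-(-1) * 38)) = -69 /19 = -3.63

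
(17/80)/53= 17/4240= 0.00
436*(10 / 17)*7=30520 / 17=1795.29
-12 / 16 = -3 / 4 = -0.75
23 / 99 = 0.23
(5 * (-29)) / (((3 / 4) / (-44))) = 25520 / 3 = 8506.67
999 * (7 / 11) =6993 / 11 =635.73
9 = 9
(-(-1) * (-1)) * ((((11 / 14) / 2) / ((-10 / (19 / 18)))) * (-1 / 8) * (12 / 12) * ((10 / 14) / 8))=-209 / 451584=-0.00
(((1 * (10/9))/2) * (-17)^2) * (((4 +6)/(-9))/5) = -2890/81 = -35.68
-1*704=-704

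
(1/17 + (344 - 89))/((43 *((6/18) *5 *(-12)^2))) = 271/10965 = 0.02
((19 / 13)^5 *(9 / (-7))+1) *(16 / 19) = -314973440 / 49381969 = -6.38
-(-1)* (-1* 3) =-3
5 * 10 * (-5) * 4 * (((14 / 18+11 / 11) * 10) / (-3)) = 160000 / 27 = 5925.93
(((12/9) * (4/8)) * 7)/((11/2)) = 28/33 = 0.85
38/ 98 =19/ 49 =0.39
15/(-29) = -15/29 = -0.52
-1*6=-6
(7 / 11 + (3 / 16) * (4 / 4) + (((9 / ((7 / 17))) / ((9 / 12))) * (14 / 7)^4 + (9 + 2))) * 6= 1767093 / 616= 2868.66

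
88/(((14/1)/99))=622.29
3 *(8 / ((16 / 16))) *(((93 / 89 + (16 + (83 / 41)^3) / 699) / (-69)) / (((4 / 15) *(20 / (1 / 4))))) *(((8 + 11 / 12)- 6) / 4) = -81014149895 / 6311412455232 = -0.01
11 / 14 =0.79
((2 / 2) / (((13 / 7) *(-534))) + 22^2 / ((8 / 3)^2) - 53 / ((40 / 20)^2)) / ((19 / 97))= 295269067 / 1055184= 279.83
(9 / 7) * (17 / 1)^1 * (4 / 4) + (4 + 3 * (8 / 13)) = 2521 / 91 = 27.70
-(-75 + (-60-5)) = 140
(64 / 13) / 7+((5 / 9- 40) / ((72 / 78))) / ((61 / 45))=-2052977 / 66612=-30.82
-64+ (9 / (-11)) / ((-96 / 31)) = -22435 / 352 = -63.74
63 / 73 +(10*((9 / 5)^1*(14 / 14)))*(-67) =-87975 / 73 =-1205.14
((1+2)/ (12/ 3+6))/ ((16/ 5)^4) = 0.00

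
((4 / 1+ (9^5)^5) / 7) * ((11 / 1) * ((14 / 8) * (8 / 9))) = 15793755729220756952945566 / 9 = 1754861747691195216993952.00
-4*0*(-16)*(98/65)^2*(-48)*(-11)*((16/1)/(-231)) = 0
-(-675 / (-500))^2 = -729 / 400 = -1.82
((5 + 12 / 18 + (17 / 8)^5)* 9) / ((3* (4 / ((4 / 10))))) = 4816627 / 327680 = 14.70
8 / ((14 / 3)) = 1.71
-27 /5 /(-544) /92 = 27 /250240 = 0.00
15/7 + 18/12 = 51/14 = 3.64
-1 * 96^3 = -884736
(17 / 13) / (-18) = -17 / 234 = -0.07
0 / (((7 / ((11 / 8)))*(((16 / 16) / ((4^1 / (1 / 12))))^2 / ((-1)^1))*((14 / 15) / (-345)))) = 0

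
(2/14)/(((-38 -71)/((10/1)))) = -10/763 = -0.01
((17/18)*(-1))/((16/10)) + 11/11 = 59/144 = 0.41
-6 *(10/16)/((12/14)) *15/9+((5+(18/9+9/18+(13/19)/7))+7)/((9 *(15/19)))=-39593/7560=-5.24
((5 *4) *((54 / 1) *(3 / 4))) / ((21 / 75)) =20250 / 7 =2892.86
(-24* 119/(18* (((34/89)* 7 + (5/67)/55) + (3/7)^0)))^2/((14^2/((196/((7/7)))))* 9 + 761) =791258132357/326944258560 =2.42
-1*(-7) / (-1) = -7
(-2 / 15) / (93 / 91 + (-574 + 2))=182 / 779385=0.00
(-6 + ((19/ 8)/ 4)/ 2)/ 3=-365/ 192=-1.90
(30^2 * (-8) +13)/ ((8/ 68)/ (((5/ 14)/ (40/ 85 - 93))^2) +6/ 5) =-882743275/ 970084358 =-0.91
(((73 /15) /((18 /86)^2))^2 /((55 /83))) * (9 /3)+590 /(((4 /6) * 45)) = 55892.88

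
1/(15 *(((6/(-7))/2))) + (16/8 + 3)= 218/45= 4.84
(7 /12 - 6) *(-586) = 19045 /6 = 3174.17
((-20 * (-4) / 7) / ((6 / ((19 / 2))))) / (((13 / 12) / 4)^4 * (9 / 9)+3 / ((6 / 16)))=672399360 / 297471223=2.26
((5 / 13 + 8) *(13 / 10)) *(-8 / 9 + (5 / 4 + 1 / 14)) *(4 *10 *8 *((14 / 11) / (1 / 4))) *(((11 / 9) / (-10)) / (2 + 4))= -190096 / 1215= -156.46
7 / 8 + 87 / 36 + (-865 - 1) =-20705 / 24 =-862.71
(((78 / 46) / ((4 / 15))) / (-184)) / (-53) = 585 / 897184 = 0.00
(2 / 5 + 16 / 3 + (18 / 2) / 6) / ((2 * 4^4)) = 217 / 15360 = 0.01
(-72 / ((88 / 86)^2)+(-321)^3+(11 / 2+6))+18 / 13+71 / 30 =-1560866562877 / 47190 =-33076214.51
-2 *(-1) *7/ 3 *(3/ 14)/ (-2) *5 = -5/ 2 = -2.50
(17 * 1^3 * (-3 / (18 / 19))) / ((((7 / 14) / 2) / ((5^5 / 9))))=-74768.52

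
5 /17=0.29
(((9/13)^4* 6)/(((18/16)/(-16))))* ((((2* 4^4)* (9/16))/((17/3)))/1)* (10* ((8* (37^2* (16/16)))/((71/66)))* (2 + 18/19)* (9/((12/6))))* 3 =-2643392521552527360/654989413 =-4035779005.11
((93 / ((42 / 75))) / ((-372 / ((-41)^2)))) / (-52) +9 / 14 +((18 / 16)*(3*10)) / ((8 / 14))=30841 / 416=74.14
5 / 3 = 1.67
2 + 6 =8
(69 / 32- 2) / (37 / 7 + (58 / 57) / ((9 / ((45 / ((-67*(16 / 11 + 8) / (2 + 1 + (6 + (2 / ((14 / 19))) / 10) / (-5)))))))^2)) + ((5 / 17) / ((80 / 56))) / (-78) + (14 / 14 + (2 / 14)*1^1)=354259491505879 / 302843519519268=1.17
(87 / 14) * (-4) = -174 / 7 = -24.86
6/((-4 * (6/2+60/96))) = -12/29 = -0.41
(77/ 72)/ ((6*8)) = 77/ 3456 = 0.02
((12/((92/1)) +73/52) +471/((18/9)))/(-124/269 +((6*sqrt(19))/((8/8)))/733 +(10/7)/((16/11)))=1501185384141871694/3285243692444025 - 23577455441895712*sqrt(19)/3285243692444025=425.67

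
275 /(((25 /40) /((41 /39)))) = 18040 /39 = 462.56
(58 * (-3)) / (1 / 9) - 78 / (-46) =-35979 / 23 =-1564.30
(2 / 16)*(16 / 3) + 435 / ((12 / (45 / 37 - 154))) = -2458759 / 444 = -5537.75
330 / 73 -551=-546.48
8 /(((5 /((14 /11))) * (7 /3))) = 48 /55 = 0.87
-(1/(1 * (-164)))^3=1/4410944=0.00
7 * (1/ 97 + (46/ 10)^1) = 32.27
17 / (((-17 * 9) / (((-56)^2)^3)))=-30840979456 / 9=-3426775495.11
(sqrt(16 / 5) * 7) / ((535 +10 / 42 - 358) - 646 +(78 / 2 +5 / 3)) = -294 * sqrt(5) / 22475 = -0.03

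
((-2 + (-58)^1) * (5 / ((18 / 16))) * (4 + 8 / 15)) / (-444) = 2720 / 999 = 2.72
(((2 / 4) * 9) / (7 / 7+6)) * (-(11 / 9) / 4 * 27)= -297 / 56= -5.30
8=8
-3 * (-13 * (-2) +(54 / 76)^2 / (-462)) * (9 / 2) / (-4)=156101391 / 1779008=87.75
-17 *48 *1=-816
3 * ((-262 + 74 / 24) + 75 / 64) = -49487 / 64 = -773.23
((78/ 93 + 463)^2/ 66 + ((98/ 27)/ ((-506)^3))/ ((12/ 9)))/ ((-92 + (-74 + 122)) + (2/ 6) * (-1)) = -7305290447225399/ 99352278057648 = -73.53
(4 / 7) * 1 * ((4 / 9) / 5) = 16 / 315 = 0.05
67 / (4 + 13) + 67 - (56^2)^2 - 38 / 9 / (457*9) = -6188695511488 / 629289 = -9834425.06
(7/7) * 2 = 2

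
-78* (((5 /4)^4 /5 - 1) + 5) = -44811 /128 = -350.09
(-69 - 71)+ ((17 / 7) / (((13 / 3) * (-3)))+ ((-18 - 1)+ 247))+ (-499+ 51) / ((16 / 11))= -20037 / 91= -220.19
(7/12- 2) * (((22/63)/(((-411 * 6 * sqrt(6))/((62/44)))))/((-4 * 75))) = -527 * sqrt(6)/3355732800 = -0.00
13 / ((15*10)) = 13 / 150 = 0.09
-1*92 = -92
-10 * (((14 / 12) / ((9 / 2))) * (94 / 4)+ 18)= -240.93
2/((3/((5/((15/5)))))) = 10/9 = 1.11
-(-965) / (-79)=-965 / 79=-12.22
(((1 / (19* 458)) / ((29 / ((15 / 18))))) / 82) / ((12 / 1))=5 / 1489921632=0.00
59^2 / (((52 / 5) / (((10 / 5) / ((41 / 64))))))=556960 / 533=1044.95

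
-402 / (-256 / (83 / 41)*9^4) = 5561 / 11477376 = 0.00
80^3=512000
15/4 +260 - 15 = 995/4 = 248.75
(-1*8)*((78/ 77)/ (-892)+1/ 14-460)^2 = -498958111097672/ 294843241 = -1692282.68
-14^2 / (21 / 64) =-1792 / 3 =-597.33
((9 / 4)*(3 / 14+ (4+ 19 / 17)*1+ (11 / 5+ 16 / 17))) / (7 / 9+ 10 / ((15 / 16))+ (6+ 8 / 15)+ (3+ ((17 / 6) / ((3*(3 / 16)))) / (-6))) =0.95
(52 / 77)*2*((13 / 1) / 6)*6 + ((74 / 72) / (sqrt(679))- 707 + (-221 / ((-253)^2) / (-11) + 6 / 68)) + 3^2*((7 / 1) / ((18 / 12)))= -647.31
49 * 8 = 392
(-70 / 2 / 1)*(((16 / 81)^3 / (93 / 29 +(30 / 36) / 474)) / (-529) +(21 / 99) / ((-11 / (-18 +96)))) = 52657414013128330 / 1000239852583917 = 52.64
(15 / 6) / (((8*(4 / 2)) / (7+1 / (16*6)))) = 1.10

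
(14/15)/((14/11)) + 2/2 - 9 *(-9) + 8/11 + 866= 156661/165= 949.46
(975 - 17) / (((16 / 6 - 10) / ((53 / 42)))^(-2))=90879712 / 2809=32353.05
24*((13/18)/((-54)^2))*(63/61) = 0.01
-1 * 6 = -6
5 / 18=0.28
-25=-25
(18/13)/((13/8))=144/169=0.85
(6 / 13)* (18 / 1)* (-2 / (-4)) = 4.15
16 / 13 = 1.23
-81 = -81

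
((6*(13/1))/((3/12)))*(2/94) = 312/47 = 6.64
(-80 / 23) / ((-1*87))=80 / 2001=0.04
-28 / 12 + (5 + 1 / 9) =25 / 9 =2.78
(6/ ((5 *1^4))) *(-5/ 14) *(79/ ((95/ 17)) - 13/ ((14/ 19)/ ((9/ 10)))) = 13899/ 18620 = 0.75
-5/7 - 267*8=-14957/7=-2136.71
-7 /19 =-0.37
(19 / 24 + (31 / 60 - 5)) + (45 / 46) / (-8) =-21053 / 5520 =-3.81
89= 89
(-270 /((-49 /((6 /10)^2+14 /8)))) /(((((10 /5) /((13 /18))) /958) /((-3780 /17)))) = -106425657 /119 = -894333.25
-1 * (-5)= 5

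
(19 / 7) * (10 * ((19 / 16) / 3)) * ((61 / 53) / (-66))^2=6716405 / 2055648672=0.00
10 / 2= 5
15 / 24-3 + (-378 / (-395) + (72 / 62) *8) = 771169 / 97960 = 7.87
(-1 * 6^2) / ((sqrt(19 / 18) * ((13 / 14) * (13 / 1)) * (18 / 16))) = -1344 * sqrt(38) / 3211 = -2.58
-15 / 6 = -2.50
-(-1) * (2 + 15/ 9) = 3.67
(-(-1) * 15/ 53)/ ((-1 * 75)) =-1/ 265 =-0.00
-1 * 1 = -1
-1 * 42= -42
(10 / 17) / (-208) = -5 / 1768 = -0.00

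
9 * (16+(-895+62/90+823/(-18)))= -83163/10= -8316.30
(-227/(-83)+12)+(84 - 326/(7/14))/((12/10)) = -458.60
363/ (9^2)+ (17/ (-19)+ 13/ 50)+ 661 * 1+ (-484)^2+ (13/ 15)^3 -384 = 10026478027/ 42750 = 234537.50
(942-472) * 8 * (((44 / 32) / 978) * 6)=5170 / 163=31.72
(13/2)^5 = 371293/32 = 11602.91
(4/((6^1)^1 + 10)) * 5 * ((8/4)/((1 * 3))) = 0.83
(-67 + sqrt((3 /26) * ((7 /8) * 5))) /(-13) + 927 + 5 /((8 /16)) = 12248 /13-sqrt(1365) /676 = 942.10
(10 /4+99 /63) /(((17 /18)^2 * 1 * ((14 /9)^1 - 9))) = -83106 /135541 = -0.61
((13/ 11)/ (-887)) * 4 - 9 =-87865/ 9757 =-9.01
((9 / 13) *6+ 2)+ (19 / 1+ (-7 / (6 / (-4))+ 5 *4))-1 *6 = 43.82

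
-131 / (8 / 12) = -393 / 2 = -196.50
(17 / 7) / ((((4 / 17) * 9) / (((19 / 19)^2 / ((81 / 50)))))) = 7225 / 10206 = 0.71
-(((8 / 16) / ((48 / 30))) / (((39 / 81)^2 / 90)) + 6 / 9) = -494779 / 4056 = -121.99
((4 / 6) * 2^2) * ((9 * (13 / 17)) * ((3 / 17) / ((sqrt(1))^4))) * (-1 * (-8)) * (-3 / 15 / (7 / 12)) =-89856 / 10115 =-8.88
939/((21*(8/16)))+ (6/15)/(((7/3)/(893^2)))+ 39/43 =136795.88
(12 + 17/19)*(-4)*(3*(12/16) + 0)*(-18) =39690/19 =2088.95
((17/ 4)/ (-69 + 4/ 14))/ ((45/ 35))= -0.05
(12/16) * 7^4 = 7203/4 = 1800.75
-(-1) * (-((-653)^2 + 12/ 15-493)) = -2129584/ 5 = -425916.80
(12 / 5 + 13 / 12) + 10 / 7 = 2063 / 420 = 4.91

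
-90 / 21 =-30 / 7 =-4.29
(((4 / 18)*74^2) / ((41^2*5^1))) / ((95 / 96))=350464 / 2395425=0.15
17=17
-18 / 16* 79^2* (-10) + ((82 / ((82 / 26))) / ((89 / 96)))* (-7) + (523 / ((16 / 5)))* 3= 100399473 / 1424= 70505.25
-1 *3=-3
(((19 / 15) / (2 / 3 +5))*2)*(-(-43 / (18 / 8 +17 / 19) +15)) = -12046 / 20315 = -0.59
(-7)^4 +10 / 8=9609 / 4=2402.25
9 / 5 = 1.80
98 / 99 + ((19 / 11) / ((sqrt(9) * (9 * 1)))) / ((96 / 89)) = 1.05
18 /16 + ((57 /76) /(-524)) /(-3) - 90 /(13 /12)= -2233013 /27248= -81.95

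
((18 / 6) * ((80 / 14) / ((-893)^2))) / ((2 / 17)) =1020 / 5582143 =0.00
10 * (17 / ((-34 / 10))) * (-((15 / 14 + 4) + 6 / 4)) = 2300 / 7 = 328.57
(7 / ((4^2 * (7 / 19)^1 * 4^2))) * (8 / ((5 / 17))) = 323 / 160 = 2.02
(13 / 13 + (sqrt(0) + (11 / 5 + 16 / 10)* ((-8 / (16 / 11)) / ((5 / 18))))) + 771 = 17419 / 25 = 696.76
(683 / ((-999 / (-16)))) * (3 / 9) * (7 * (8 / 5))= 611968 / 14985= 40.84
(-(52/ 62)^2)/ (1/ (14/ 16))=-1183/ 1922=-0.62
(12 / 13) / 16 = 3 / 52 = 0.06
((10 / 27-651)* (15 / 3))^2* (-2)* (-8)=123439795600 / 729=169327565.98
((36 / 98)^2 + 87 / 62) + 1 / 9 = 2209637 / 1339758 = 1.65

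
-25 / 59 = -0.42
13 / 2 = 6.50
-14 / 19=-0.74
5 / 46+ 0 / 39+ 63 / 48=1.42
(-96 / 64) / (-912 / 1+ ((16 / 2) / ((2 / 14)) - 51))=3 / 1814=0.00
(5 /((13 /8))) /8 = 5 /13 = 0.38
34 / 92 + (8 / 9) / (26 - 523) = 0.37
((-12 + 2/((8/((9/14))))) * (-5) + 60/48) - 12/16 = 3343/56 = 59.70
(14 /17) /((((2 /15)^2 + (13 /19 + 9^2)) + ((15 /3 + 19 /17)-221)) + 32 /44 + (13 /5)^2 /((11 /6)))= -0.01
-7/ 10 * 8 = -28/ 5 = -5.60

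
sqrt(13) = 3.61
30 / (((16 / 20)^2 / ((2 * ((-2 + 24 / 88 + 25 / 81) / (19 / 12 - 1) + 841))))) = 217922875 / 2772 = 78615.76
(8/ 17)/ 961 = 8/ 16337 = 0.00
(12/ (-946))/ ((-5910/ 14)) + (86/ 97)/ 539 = 3709072/ 2214446465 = 0.00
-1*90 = -90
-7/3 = -2.33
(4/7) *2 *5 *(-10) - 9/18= -807/14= -57.64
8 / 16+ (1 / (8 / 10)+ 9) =43 / 4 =10.75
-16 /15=-1.07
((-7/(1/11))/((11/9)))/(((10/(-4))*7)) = 18/5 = 3.60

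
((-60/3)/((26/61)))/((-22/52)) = 110.91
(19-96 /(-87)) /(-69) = -583 /2001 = -0.29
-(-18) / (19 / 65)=1170 / 19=61.58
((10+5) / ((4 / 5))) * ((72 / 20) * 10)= 675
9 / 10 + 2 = 29 / 10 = 2.90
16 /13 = 1.23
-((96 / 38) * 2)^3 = -884736 / 6859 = -128.99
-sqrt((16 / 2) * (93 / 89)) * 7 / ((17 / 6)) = -84 * sqrt(16554) / 1513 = -7.14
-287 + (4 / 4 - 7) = -293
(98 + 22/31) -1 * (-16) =3556/31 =114.71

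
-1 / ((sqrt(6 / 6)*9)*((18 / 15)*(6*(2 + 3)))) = -1 / 324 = -0.00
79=79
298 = 298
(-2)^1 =-2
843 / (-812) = -843 / 812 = -1.04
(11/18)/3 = 11/54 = 0.20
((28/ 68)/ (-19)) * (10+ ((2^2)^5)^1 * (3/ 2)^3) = -24262/ 323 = -75.11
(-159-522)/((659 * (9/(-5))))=1135/1977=0.57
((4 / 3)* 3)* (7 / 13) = 28 / 13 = 2.15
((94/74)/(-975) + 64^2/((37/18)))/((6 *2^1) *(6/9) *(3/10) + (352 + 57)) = 71884753/14841255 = 4.84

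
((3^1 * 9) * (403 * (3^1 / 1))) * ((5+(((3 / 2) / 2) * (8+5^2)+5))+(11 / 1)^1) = 5973669 / 4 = 1493417.25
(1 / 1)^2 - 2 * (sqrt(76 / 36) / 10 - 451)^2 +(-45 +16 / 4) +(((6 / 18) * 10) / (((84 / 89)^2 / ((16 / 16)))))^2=-1139332665972623 / 2800526400 +902 * sqrt(19) / 15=-406565.92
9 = 9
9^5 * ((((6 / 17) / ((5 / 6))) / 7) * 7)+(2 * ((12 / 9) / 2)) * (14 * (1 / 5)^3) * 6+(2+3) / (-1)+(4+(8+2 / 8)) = 212645641 / 8500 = 25017.13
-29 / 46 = -0.63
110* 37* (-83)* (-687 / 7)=232075470 / 7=33153638.57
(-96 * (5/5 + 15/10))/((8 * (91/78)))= -180/7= -25.71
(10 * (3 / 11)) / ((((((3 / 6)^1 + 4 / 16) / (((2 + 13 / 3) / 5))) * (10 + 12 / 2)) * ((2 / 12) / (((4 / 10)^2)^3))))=1216 / 171875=0.01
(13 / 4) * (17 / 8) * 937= 207077 / 32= 6471.16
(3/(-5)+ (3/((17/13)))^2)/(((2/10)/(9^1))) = 60642/289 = 209.83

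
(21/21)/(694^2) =1/481636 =0.00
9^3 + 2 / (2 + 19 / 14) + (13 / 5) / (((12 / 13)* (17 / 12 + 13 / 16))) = 18377457 / 25145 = 730.86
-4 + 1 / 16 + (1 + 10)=113 / 16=7.06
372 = 372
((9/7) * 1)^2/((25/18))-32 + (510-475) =5133/1225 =4.19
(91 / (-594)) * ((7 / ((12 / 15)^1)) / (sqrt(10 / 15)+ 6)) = -3185 / 13992+ 3185 * sqrt(6) / 251856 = -0.20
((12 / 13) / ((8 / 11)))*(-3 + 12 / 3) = 33 / 26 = 1.27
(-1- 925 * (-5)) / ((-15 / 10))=-9248 / 3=-3082.67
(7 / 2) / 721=1 / 206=0.00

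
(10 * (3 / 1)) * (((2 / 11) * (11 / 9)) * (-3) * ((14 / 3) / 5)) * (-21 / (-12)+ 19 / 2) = -210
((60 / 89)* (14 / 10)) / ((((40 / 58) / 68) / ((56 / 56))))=41412 / 445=93.06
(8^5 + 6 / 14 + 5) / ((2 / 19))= 311347.57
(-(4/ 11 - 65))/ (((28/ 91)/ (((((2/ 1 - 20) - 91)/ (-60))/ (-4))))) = -335829/ 3520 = -95.41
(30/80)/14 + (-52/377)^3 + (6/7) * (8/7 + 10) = 183086825/19120976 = 9.58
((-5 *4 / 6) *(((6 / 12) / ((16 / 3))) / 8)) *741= -3705 / 128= -28.95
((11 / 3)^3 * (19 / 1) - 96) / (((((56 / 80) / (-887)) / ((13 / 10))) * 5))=-261719107 / 945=-276951.44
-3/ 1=-3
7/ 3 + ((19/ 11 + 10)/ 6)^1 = 283/ 66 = 4.29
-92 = -92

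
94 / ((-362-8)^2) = 47 / 68450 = 0.00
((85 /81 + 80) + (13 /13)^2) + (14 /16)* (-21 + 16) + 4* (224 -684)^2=548517533 /648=846477.67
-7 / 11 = -0.64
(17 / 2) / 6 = 17 / 12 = 1.42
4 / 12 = 1 / 3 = 0.33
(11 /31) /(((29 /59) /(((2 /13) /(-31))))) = -1298 /362297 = -0.00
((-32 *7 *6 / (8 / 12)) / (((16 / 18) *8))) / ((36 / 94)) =-2961 / 4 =-740.25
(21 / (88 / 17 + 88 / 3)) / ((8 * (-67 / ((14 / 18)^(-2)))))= -12393 / 6603520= -0.00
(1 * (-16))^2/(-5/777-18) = -198912/13991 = -14.22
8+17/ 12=113/ 12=9.42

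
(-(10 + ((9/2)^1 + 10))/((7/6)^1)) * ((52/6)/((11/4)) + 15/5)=-1421/11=-129.18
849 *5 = 4245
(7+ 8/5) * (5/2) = 43/2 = 21.50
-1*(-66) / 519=22 / 173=0.13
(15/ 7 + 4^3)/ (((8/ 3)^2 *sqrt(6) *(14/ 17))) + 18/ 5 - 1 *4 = -2/ 5 + 23613 *sqrt(6)/ 12544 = 4.21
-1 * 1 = -1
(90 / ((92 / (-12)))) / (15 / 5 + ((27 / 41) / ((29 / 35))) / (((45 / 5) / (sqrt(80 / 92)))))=-42411630 / 10830361 + 2496900 * sqrt(115) / 249098303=-3.81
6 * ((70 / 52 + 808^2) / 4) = 50923497 / 52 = 979298.02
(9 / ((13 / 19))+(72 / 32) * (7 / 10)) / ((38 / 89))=681651 / 19760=34.50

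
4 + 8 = 12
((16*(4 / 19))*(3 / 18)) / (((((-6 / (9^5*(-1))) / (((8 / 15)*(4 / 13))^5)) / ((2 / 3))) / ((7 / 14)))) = 0.22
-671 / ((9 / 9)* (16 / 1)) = -671 / 16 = -41.94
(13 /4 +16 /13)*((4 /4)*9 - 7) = 233 /26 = 8.96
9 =9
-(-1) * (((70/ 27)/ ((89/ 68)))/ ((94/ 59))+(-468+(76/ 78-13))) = -702964027/ 1468233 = -478.78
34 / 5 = 6.80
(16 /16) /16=1 /16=0.06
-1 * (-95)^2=-9025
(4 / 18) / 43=2 / 387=0.01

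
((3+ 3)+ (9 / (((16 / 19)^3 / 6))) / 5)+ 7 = 318313 / 10240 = 31.09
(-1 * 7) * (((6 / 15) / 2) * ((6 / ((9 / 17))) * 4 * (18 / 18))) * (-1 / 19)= 3.34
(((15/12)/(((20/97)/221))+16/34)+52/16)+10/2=366801/272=1348.53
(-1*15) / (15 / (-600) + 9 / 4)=-6.74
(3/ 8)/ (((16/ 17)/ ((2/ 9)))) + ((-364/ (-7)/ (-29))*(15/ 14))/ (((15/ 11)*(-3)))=0.56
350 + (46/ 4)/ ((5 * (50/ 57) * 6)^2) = 175008303/ 500000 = 350.02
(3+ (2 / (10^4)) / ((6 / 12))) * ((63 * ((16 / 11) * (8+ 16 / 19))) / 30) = 52927056 / 653125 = 81.04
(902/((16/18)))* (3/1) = 12177/4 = 3044.25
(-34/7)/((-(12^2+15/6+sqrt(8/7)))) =19924/600911 - 272*sqrt(14)/4206377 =0.03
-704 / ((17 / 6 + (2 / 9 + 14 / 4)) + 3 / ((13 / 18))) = -82368 / 1253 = -65.74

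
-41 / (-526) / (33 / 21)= 287 / 5786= 0.05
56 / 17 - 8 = -80 / 17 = -4.71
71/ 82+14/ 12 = 250/ 123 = 2.03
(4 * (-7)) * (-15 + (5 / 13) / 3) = 16240 / 39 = 416.41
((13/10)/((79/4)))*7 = 182/395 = 0.46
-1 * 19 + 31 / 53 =-18.42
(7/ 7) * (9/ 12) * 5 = 15/ 4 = 3.75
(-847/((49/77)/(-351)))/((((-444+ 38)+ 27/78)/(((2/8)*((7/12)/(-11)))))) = 1288287/84376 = 15.27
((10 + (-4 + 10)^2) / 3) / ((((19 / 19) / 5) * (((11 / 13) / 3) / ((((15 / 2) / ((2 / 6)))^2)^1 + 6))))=3063255 / 22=139238.86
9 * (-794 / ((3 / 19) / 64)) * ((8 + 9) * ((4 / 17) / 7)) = -11586048 / 7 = -1655149.71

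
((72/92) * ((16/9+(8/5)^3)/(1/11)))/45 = 145376/129375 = 1.12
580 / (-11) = -580 / 11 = -52.73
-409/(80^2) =-409/6400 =-0.06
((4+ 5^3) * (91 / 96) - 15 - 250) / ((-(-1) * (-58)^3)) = 4567 / 6243584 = 0.00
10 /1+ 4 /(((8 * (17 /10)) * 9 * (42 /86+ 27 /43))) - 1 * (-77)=639143 /7344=87.03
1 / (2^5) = 1 / 32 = 0.03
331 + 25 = 356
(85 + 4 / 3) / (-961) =-0.09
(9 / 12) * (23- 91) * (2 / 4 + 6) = -663 / 2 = -331.50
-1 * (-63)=63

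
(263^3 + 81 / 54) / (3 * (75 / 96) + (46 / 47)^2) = 1285917111568 / 233387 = 5509806.08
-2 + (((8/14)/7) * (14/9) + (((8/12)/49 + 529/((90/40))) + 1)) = 234.25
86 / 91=0.95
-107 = -107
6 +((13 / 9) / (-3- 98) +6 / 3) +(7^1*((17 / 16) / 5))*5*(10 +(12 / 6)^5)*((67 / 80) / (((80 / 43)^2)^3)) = 14.29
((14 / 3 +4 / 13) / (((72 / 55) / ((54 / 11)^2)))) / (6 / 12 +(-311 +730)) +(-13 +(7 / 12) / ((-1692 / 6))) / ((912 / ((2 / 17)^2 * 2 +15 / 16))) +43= 73972503539317543 / 1712146870646784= 43.20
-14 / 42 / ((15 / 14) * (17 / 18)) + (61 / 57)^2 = 225313 / 276165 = 0.82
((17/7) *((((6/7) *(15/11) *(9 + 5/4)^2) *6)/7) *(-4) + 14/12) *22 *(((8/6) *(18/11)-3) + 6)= -439298221/3773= -116432.08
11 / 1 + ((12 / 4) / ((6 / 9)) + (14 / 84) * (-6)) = 14.50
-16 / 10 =-8 / 5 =-1.60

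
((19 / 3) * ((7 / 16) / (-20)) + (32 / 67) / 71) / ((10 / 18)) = -1805883 / 7611200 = -0.24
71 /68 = 1.04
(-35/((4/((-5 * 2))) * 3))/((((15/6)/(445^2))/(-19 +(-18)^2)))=2113916875/3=704638958.33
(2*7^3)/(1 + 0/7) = 686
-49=-49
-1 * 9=-9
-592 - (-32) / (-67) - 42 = -42510 / 67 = -634.48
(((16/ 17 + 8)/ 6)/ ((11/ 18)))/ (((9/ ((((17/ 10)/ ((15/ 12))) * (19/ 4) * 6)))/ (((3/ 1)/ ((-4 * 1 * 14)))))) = -1083/ 1925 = -0.56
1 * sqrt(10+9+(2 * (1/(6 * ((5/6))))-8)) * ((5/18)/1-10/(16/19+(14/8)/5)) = -4409 * sqrt(285)/2718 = -27.39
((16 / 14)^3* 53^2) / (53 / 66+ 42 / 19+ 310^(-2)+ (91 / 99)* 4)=259976374732800 / 414814709533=626.73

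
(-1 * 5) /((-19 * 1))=5 /19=0.26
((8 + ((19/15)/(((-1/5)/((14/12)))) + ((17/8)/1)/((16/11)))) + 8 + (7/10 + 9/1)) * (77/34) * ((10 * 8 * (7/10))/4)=61385093/97920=626.89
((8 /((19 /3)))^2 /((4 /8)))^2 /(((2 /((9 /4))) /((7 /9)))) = 8.91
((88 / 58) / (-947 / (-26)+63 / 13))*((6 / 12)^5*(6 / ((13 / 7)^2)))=1617 / 809042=0.00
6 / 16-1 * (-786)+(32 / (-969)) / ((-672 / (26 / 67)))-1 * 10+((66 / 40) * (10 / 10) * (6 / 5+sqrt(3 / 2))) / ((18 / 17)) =187 * sqrt(6) / 240+212209205767 / 272676600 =780.15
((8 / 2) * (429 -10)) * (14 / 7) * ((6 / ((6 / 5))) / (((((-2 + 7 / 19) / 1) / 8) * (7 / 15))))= -176095.85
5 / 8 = 0.62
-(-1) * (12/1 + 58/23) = 334/23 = 14.52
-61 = -61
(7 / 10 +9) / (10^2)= 97 / 1000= 0.10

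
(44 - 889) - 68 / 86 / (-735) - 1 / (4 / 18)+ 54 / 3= -52559047 / 63210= -831.50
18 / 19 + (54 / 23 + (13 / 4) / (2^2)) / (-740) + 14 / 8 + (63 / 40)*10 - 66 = -246063217 / 5174080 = -47.56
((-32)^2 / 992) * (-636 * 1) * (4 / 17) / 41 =-81408 / 21607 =-3.77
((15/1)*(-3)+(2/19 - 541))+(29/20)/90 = -20037049/34200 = -585.88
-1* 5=-5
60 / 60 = 1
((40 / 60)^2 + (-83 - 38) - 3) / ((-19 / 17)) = 18904 / 171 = 110.55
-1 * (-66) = 66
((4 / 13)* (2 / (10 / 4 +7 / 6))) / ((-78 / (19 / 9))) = -76 / 16731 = -0.00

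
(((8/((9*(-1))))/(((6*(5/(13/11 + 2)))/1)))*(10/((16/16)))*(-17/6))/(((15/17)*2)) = 1.51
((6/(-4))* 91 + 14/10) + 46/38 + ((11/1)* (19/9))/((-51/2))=-134.80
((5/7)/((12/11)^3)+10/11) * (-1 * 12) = -194165/11088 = -17.51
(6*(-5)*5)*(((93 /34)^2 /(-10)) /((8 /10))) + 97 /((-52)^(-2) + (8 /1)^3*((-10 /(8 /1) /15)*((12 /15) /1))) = 137.44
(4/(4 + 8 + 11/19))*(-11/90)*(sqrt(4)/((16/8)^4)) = -209/43020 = -0.00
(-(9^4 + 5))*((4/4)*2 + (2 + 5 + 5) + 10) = -157584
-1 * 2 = -2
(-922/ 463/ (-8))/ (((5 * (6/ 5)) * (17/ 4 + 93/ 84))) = 3227/ 416700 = 0.01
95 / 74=1.28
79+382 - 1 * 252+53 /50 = 10503 /50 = 210.06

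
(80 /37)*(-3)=-240 /37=-6.49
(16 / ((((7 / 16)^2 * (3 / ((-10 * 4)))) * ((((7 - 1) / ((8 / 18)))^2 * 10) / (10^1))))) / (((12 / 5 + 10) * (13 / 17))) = -27852800 / 43186689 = -0.64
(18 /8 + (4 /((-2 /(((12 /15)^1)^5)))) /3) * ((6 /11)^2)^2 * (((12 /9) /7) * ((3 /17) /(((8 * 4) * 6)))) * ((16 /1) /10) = 1371294 /27223109375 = 0.00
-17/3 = -5.67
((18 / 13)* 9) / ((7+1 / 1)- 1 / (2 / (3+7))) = 54 / 13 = 4.15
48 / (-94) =-24 / 47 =-0.51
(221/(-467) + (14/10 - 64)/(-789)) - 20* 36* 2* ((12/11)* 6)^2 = -13752895588954/222920115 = -61694.28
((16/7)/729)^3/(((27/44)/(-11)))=-1982464/3587901148629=-0.00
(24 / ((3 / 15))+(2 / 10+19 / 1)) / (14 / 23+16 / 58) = 232116 / 1475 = 157.37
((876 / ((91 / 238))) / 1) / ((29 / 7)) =208488 / 377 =553.02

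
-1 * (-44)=44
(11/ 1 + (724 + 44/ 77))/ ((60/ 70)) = 5149/ 6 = 858.17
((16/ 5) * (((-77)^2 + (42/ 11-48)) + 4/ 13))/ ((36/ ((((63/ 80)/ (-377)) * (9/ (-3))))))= 17673033/ 5391100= 3.28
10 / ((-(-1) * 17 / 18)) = 180 / 17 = 10.59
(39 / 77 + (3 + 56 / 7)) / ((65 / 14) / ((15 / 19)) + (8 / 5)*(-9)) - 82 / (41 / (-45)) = 88.65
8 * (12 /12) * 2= 16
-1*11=-11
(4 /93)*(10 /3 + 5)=0.36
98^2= 9604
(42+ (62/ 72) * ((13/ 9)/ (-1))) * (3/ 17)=13205/ 1836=7.19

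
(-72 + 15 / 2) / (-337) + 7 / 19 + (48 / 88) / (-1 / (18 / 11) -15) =0.52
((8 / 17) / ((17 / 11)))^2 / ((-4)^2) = 484 / 83521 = 0.01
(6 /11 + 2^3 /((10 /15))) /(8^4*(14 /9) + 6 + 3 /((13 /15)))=16146 /8212369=0.00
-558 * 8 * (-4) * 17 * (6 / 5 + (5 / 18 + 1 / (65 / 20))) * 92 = 3241058432 / 65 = 49862437.42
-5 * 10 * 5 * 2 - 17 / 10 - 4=-505.70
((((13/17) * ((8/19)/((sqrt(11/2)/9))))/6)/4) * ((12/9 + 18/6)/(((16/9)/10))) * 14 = 53235 * sqrt(22)/14212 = 17.57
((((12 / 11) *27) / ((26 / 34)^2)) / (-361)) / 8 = -23409 / 1342198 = -0.02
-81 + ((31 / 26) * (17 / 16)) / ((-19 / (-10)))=-317477 / 3952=-80.33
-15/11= -1.36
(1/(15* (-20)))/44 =-1/13200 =-0.00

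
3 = 3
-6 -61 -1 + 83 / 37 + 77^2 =216940 / 37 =5863.24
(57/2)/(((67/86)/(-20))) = -731.64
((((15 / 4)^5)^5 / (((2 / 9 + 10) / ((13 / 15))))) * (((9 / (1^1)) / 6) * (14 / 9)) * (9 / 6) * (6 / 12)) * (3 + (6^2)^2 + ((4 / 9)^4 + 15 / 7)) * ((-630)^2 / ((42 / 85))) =1801245345588920702375471591949462890625 / 51791395714760704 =34778853142116815857218.06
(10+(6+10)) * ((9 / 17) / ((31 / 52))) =12168 / 527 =23.09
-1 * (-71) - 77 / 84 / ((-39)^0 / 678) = -1101 / 2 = -550.50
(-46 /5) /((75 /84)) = -1288 /125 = -10.30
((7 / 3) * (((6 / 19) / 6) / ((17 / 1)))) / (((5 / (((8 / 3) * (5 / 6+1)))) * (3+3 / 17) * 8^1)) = 77 / 277020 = 0.00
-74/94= -37/47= -0.79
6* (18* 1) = 108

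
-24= -24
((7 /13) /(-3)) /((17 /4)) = -0.04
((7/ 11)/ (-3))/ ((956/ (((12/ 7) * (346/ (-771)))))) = 346/ 2026959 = 0.00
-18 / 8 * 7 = -63 / 4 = -15.75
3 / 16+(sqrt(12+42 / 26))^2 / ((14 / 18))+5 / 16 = 3277 / 182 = 18.01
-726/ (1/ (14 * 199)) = -2022636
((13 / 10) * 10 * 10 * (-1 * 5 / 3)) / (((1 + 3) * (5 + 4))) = -325 / 54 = -6.02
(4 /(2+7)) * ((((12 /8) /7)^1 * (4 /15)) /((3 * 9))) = 8 /8505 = 0.00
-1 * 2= -2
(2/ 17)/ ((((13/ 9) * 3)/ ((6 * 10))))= 360/ 221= 1.63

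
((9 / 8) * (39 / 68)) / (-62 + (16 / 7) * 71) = 7 / 1088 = 0.01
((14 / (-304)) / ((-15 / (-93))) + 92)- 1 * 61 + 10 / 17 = 31.30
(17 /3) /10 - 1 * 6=-163 /30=-5.43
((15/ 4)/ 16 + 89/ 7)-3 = 4457/ 448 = 9.95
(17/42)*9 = 51/14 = 3.64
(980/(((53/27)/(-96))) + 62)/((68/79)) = -55608.50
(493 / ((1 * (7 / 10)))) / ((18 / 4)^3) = 39440 / 5103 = 7.73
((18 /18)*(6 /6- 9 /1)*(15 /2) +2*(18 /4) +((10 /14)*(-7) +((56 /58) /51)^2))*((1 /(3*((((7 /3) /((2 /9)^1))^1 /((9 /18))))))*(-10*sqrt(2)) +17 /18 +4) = -5451068084 /19686969 +174994160*sqrt(2) /19686969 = -264.32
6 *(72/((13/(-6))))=-2592/13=-199.38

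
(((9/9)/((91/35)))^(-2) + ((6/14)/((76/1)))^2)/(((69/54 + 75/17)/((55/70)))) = 80500045923/86230337200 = 0.93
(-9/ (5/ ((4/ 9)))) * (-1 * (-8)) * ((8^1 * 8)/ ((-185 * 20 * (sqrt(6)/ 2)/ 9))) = 1536 * sqrt(6)/ 4625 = 0.81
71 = 71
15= 15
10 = 10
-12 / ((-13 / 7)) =84 / 13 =6.46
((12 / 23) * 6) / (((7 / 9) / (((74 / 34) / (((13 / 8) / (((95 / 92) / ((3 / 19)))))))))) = 28851120 / 818363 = 35.25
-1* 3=-3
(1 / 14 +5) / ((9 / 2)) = 71 / 63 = 1.13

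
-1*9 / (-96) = 3 / 32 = 0.09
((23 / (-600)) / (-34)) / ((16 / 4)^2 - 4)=23 / 244800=0.00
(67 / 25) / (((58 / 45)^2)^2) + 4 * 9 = 418383531 / 11316496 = 36.97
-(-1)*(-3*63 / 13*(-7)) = 1323 / 13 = 101.77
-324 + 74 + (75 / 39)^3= -242.89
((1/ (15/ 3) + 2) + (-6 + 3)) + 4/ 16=-11/ 20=-0.55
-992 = -992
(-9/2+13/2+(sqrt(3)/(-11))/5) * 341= 682 -31 * sqrt(3)/5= 671.26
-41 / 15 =-2.73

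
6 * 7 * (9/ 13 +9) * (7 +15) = 116424/ 13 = 8955.69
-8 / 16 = -0.50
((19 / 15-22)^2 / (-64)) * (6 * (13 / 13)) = -96721 / 2400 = -40.30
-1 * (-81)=81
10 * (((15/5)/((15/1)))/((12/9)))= 3/2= 1.50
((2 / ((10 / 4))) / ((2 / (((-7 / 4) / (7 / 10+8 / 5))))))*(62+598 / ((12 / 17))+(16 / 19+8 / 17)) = -12351563 / 44574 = -277.10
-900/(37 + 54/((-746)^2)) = -250432200/10295573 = -24.32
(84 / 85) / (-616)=-3 / 1870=-0.00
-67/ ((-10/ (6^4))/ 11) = 477576/ 5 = 95515.20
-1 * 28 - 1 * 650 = -678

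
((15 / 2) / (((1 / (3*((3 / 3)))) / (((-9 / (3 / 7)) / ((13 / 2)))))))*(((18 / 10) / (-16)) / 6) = 567 / 416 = 1.36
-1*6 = -6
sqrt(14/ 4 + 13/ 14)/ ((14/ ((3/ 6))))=0.08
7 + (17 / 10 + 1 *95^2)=90337 / 10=9033.70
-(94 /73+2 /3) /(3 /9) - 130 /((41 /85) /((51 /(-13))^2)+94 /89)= -195889233038 /1562102983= -125.40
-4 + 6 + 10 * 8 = 82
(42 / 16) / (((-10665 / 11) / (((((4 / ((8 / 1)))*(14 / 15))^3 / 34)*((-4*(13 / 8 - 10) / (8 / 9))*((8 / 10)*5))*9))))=-0.01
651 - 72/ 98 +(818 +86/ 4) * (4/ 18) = 369038/ 441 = 836.82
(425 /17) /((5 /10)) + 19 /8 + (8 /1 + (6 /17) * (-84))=4179 /136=30.73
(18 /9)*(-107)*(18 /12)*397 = -127437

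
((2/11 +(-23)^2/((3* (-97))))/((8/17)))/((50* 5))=-89029/6402000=-0.01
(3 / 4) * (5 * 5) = 18.75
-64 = -64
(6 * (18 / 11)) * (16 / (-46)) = -864 / 253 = -3.42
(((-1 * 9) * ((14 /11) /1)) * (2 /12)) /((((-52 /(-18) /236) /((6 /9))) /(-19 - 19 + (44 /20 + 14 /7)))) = 193284 /55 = 3514.25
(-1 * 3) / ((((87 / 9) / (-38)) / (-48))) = -16416 / 29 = -566.07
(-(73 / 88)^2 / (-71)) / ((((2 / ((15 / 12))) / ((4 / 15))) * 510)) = 5329 / 1682461440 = 0.00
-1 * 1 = -1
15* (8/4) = 30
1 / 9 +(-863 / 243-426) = -104354 / 243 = -429.44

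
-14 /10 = -7 /5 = -1.40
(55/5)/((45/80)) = 176/9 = 19.56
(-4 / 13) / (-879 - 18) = 4 / 11661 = 0.00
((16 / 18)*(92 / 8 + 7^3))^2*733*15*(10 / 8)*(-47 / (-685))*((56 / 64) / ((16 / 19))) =11516378982115 / 118368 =97293009.78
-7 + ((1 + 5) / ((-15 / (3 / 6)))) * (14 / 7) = -37 / 5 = -7.40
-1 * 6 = -6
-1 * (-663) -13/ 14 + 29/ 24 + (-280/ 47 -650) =57817/ 7896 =7.32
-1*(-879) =879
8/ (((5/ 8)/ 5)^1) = 64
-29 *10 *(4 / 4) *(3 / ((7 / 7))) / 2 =-435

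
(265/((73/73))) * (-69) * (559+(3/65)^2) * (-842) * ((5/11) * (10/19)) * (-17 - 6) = -47355679569.72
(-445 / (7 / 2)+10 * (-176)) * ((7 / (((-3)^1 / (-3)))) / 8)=-6605 / 4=-1651.25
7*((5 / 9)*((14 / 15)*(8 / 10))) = 392 / 135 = 2.90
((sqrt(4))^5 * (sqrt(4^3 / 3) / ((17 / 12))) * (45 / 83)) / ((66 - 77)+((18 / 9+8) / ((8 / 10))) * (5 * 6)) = 11520 * sqrt(3) / 128401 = 0.16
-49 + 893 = 844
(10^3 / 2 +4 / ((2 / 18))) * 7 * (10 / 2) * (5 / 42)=6700 / 3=2233.33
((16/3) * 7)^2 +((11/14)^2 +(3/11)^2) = 297641149/213444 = 1394.47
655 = 655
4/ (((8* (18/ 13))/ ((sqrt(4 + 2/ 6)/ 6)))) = 13* sqrt(39)/ 648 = 0.13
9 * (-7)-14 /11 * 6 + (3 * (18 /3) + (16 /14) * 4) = -3701 /77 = -48.06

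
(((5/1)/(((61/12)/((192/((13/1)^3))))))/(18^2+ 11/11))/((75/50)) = 1536/8711105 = 0.00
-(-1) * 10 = 10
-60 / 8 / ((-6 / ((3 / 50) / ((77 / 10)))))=3 / 308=0.01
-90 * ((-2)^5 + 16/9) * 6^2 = 97920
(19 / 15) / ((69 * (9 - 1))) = 19 / 8280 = 0.00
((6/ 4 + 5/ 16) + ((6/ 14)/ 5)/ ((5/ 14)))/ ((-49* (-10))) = 821/ 196000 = 0.00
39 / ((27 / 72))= 104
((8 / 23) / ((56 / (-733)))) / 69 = -733 / 11109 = -0.07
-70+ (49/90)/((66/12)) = -34601/495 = -69.90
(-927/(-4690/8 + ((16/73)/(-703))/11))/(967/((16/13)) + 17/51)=100473569856/49944656757701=0.00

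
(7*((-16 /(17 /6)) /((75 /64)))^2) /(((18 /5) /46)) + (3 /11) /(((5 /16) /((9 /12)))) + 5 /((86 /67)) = 2081.54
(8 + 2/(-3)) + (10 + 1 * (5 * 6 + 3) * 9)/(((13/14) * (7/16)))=29758/39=763.03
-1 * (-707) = 707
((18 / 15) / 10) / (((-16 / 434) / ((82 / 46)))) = -26691 / 4600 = -5.80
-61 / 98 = -0.62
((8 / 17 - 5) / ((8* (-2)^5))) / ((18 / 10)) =385 / 39168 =0.01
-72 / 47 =-1.53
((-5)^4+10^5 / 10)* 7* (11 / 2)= 818125 / 2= 409062.50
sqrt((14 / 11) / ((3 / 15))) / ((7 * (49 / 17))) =17 * sqrt(770) / 3773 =0.13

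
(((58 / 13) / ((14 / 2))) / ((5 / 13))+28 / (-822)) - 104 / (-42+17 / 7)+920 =3682813076 / 3984645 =924.25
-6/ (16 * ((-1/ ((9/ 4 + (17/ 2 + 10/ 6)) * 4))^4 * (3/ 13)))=-6407497213/ 648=-9888112.98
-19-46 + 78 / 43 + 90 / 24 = -10223 / 172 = -59.44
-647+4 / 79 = -51109 / 79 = -646.95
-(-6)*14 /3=28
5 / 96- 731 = -70171 / 96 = -730.95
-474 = -474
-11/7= -1.57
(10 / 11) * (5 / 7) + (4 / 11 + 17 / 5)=1699 / 385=4.41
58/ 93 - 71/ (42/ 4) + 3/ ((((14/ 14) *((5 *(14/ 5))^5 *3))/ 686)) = -149153/ 24304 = -6.14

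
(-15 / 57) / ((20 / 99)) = -1.30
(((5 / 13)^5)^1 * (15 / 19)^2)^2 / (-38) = -0.00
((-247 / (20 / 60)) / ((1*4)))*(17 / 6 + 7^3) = -512525 / 8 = -64065.62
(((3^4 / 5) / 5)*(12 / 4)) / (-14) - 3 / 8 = -1497 / 1400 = -1.07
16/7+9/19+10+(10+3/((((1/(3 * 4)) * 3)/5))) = 11007/133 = 82.76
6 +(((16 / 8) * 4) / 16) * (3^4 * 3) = 255 / 2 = 127.50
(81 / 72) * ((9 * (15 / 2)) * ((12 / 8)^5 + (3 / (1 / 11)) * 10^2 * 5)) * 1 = 1253545.40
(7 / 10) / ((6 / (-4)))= -7 / 15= -0.47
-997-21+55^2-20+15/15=1988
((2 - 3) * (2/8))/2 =-1/8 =-0.12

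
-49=-49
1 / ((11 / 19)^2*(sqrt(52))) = 0.41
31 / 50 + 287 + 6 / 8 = 288.37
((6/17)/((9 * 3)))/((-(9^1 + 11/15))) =-5/3723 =-0.00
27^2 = 729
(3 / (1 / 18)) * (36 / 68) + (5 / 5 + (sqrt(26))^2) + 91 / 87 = 83762 / 1479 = 56.63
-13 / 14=-0.93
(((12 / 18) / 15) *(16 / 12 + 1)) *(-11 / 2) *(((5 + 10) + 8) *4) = -7084 / 135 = -52.47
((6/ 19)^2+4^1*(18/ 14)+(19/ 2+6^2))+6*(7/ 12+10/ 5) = 167395/ 2527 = 66.24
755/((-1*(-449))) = 755/449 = 1.68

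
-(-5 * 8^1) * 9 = 360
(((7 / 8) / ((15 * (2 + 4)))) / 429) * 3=7 / 102960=0.00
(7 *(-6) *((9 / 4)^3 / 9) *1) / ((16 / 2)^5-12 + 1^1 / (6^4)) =-137781 / 84903554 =-0.00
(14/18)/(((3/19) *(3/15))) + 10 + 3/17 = 15976/459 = 34.81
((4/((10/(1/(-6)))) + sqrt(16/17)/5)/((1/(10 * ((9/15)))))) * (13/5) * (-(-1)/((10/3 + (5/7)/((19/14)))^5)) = -7821996741/6442040000000 + 23465990223 * sqrt(17)/27378670000000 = 0.00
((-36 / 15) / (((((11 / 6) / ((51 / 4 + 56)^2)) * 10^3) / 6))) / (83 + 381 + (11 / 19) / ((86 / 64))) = -26961 / 337280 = -0.08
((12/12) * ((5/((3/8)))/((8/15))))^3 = 15625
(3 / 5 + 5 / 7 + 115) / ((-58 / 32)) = -65136 / 1015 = -64.17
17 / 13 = 1.31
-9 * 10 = -90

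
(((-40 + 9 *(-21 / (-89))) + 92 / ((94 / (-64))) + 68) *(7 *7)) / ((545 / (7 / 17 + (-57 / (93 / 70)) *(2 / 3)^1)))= 297027470929 / 3604261035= 82.41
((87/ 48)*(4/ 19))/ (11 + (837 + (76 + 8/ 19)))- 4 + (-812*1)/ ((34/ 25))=-601.06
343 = 343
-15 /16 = -0.94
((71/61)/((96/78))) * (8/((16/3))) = 2769/1952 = 1.42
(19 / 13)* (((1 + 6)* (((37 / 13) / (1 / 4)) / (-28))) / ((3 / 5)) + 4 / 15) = -5529 / 845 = -6.54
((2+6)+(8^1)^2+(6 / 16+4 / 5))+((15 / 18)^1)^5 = 2860669 / 38880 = 73.58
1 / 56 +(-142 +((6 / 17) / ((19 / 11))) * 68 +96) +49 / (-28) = -36003 / 1064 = -33.84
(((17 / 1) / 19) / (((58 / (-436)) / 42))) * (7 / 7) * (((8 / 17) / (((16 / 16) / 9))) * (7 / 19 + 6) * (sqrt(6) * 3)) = -239301216 * sqrt(6) / 10469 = -55990.63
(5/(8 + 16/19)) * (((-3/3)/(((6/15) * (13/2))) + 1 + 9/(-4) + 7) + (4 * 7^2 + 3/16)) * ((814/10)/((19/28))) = 17062661/1248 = 13672.00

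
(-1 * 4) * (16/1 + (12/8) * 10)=-124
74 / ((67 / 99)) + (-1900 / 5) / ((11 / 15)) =-301314 / 737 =-408.84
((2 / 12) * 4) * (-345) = -230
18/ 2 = 9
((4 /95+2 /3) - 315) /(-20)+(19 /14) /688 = 215718859 /13725600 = 15.72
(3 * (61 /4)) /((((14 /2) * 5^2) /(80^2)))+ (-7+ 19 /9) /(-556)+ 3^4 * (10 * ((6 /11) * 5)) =373964779 /96327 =3882.24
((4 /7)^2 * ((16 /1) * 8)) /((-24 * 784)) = -16 /7203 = -0.00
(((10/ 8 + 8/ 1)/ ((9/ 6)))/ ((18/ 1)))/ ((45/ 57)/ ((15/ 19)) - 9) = -0.04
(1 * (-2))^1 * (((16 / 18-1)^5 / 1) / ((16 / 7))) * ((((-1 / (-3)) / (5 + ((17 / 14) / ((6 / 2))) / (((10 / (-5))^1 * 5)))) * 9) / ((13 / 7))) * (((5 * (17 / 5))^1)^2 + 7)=253820 / 177665319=0.00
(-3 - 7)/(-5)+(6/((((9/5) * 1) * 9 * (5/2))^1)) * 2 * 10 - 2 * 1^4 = 80/27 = 2.96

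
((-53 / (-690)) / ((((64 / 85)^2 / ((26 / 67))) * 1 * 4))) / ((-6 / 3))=-995605 / 151486464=-0.01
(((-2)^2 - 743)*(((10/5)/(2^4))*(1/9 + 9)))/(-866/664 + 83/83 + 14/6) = -2514817/6063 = -414.78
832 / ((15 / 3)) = 832 / 5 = 166.40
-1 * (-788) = 788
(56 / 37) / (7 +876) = 56 / 32671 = 0.00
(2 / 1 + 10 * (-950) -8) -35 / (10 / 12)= -9548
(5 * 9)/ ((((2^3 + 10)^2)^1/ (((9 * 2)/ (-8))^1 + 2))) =-5/ 144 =-0.03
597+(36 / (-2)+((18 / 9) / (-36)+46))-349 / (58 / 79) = 39041 / 261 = 149.58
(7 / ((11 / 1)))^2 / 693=7 / 11979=0.00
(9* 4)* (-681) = -24516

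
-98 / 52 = -49 / 26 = -1.88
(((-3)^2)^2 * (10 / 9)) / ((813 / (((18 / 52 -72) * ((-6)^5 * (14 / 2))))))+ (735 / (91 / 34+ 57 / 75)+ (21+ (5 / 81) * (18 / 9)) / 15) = 431978.63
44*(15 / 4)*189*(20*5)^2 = 311850000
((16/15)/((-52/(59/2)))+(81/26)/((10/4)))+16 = 649/39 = 16.64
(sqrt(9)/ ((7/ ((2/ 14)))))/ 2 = 3/ 98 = 0.03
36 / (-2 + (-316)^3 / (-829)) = 0.00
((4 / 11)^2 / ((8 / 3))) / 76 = 3 / 4598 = 0.00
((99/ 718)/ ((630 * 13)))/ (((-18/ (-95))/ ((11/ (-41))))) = -2299/ 96438888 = -0.00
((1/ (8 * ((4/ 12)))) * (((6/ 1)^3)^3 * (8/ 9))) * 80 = 268738560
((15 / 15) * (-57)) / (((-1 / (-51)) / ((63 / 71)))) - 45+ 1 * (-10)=-187046 / 71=-2634.45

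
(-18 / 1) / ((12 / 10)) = -15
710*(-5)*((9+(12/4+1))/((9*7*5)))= -9230/63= -146.51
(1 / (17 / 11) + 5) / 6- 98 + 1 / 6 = -9883 / 102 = -96.89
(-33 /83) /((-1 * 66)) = 0.01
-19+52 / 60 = -272 / 15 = -18.13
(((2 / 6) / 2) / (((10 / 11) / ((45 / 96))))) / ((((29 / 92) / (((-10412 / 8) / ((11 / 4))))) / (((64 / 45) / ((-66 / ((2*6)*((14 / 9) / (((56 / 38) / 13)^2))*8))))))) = 32310.39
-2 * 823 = -1646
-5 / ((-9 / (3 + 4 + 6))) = 65 / 9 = 7.22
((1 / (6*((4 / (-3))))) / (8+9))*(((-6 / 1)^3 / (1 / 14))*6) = 2268 / 17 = 133.41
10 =10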